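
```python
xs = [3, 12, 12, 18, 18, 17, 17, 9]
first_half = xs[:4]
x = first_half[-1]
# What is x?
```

xs has length 8. The slice xs[:4] selects indices [0, 1, 2, 3] (0->3, 1->12, 2->12, 3->18), giving [3, 12, 12, 18]. So first_half = [3, 12, 12, 18]. Then first_half[-1] = 18.

18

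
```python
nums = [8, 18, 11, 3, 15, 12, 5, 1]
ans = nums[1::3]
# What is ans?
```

nums has length 8. The slice nums[1::3] selects indices [1, 4, 7] (1->18, 4->15, 7->1), giving [18, 15, 1].

[18, 15, 1]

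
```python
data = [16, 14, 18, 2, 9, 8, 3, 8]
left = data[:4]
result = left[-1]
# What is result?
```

data has length 8. The slice data[:4] selects indices [0, 1, 2, 3] (0->16, 1->14, 2->18, 3->2), giving [16, 14, 18, 2]. So left = [16, 14, 18, 2]. Then left[-1] = 2.

2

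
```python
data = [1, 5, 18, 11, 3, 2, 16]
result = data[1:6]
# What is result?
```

data has length 7. The slice data[1:6] selects indices [1, 2, 3, 4, 5] (1->5, 2->18, 3->11, 4->3, 5->2), giving [5, 18, 11, 3, 2].

[5, 18, 11, 3, 2]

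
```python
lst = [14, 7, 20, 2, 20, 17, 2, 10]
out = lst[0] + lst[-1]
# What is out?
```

lst has length 8. lst[0] = 14.
lst has length 8. Negative index -1 maps to positive index 8 + (-1) = 7. lst[7] = 10.
Sum: 14 + 10 = 24.

24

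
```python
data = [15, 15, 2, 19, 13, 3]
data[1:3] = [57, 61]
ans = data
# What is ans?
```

data starts as [15, 15, 2, 19, 13, 3] (length 6). The slice data[1:3] covers indices [1, 2] with values [15, 2]. Replacing that slice with [57, 61] (same length) produces [15, 57, 61, 19, 13, 3].

[15, 57, 61, 19, 13, 3]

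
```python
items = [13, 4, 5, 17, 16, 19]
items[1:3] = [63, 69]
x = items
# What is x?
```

items starts as [13, 4, 5, 17, 16, 19] (length 6). The slice items[1:3] covers indices [1, 2] with values [4, 5]. Replacing that slice with [63, 69] (same length) produces [13, 63, 69, 17, 16, 19].

[13, 63, 69, 17, 16, 19]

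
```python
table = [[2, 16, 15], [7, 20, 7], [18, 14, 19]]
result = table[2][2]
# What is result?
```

table[2] = [18, 14, 19]. Taking column 2 of that row yields 19.

19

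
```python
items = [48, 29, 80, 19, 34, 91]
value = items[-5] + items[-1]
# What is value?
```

items has length 6. Negative index -5 maps to positive index 6 + (-5) = 1. items[1] = 29.
items has length 6. Negative index -1 maps to positive index 6 + (-1) = 5. items[5] = 91.
Sum: 29 + 91 = 120.

120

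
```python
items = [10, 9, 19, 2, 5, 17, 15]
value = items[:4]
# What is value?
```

items has length 7. The slice items[:4] selects indices [0, 1, 2, 3] (0->10, 1->9, 2->19, 3->2), giving [10, 9, 19, 2].

[10, 9, 19, 2]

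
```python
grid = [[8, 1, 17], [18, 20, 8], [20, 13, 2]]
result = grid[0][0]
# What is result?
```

grid[0] = [8, 1, 17]. Taking column 0 of that row yields 8.

8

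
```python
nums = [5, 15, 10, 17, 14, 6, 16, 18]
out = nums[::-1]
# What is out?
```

nums has length 8. The slice nums[::-1] selects indices [7, 6, 5, 4, 3, 2, 1, 0] (7->18, 6->16, 5->6, 4->14, 3->17, 2->10, 1->15, 0->5), giving [18, 16, 6, 14, 17, 10, 15, 5].

[18, 16, 6, 14, 17, 10, 15, 5]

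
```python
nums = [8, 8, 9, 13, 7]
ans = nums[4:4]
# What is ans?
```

nums has length 5. The slice nums[4:4] resolves to an empty index range, so the result is [].

[]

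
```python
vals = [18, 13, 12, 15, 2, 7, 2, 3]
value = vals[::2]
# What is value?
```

vals has length 8. The slice vals[::2] selects indices [0, 2, 4, 6] (0->18, 2->12, 4->2, 6->2), giving [18, 12, 2, 2].

[18, 12, 2, 2]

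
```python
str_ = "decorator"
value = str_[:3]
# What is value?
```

str_ has length 9. The slice str_[:3] selects indices [0, 1, 2] (0->'d', 1->'e', 2->'c'), giving 'dec'.

'dec'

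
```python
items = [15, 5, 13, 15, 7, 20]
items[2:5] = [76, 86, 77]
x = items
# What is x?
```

items starts as [15, 5, 13, 15, 7, 20] (length 6). The slice items[2:5] covers indices [2, 3, 4] with values [13, 15, 7]. Replacing that slice with [76, 86, 77] (same length) produces [15, 5, 76, 86, 77, 20].

[15, 5, 76, 86, 77, 20]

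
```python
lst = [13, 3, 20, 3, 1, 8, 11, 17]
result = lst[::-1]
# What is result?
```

lst has length 8. The slice lst[::-1] selects indices [7, 6, 5, 4, 3, 2, 1, 0] (7->17, 6->11, 5->8, 4->1, 3->3, 2->20, 1->3, 0->13), giving [17, 11, 8, 1, 3, 20, 3, 13].

[17, 11, 8, 1, 3, 20, 3, 13]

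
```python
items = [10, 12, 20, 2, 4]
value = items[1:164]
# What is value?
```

items has length 5. The slice items[1:164] selects indices [1, 2, 3, 4] (1->12, 2->20, 3->2, 4->4), giving [12, 20, 2, 4].

[12, 20, 2, 4]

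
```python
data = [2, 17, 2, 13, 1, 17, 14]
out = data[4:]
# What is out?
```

data has length 7. The slice data[4:] selects indices [4, 5, 6] (4->1, 5->17, 6->14), giving [1, 17, 14].

[1, 17, 14]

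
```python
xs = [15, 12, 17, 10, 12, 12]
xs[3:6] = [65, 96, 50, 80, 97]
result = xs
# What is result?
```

xs starts as [15, 12, 17, 10, 12, 12] (length 6). The slice xs[3:6] covers indices [3, 4, 5] with values [10, 12, 12]. Replacing that slice with [65, 96, 50, 80, 97] (different length) produces [15, 12, 17, 65, 96, 50, 80, 97].

[15, 12, 17, 65, 96, 50, 80, 97]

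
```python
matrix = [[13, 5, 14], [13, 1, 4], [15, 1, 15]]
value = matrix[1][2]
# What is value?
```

matrix[1] = [13, 1, 4]. Taking column 2 of that row yields 4.

4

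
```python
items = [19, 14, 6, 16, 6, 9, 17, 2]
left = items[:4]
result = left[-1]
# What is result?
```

items has length 8. The slice items[:4] selects indices [0, 1, 2, 3] (0->19, 1->14, 2->6, 3->16), giving [19, 14, 6, 16]. So left = [19, 14, 6, 16]. Then left[-1] = 16.

16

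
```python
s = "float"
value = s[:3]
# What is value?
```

s has length 5. The slice s[:3] selects indices [0, 1, 2] (0->'f', 1->'l', 2->'o'), giving 'flo'.

'flo'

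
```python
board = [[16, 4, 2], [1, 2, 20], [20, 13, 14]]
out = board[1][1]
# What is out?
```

board[1] = [1, 2, 20]. Taking column 1 of that row yields 2.

2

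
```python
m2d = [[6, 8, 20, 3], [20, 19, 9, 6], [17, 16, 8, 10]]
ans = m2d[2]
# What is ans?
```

m2d has 3 rows. Row 2 is [17, 16, 8, 10].

[17, 16, 8, 10]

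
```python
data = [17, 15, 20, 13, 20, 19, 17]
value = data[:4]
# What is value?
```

data has length 7. The slice data[:4] selects indices [0, 1, 2, 3] (0->17, 1->15, 2->20, 3->13), giving [17, 15, 20, 13].

[17, 15, 20, 13]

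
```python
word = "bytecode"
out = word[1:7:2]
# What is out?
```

word has length 8. The slice word[1:7:2] selects indices [1, 3, 5] (1->'y', 3->'e', 5->'o'), giving 'yeo'.

'yeo'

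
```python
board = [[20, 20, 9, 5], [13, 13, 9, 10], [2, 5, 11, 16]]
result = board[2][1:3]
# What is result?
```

board[2] = [2, 5, 11, 16]. board[2] has length 4. The slice board[2][1:3] selects indices [1, 2] (1->5, 2->11), giving [5, 11].

[5, 11]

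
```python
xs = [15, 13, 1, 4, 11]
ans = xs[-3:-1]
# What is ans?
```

xs has length 5. The slice xs[-3:-1] selects indices [2, 3] (2->1, 3->4), giving [1, 4].

[1, 4]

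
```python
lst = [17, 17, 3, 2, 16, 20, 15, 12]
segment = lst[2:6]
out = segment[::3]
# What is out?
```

lst has length 8. The slice lst[2:6] selects indices [2, 3, 4, 5] (2->3, 3->2, 4->16, 5->20), giving [3, 2, 16, 20]. So segment = [3, 2, 16, 20]. segment has length 4. The slice segment[::3] selects indices [0, 3] (0->3, 3->20), giving [3, 20].

[3, 20]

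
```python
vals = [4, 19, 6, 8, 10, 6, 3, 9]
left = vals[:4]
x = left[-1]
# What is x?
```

vals has length 8. The slice vals[:4] selects indices [0, 1, 2, 3] (0->4, 1->19, 2->6, 3->8), giving [4, 19, 6, 8]. So left = [4, 19, 6, 8]. Then left[-1] = 8.

8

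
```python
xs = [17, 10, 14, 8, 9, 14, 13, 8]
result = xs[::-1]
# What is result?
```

xs has length 8. The slice xs[::-1] selects indices [7, 6, 5, 4, 3, 2, 1, 0] (7->8, 6->13, 5->14, 4->9, 3->8, 2->14, 1->10, 0->17), giving [8, 13, 14, 9, 8, 14, 10, 17].

[8, 13, 14, 9, 8, 14, 10, 17]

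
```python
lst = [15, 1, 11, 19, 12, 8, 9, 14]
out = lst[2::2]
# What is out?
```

lst has length 8. The slice lst[2::2] selects indices [2, 4, 6] (2->11, 4->12, 6->9), giving [11, 12, 9].

[11, 12, 9]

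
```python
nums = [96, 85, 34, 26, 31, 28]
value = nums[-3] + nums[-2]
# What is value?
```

nums has length 6. Negative index -3 maps to positive index 6 + (-3) = 3. nums[3] = 26.
nums has length 6. Negative index -2 maps to positive index 6 + (-2) = 4. nums[4] = 31.
Sum: 26 + 31 = 57.

57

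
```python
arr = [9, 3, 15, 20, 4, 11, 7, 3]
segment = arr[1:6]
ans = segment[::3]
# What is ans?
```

arr has length 8. The slice arr[1:6] selects indices [1, 2, 3, 4, 5] (1->3, 2->15, 3->20, 4->4, 5->11), giving [3, 15, 20, 4, 11]. So segment = [3, 15, 20, 4, 11]. segment has length 5. The slice segment[::3] selects indices [0, 3] (0->3, 3->4), giving [3, 4].

[3, 4]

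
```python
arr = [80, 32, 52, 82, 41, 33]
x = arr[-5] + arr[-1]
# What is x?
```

arr has length 6. Negative index -5 maps to positive index 6 + (-5) = 1. arr[1] = 32.
arr has length 6. Negative index -1 maps to positive index 6 + (-1) = 5. arr[5] = 33.
Sum: 32 + 33 = 65.

65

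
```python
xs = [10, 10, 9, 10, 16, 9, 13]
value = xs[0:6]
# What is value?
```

xs has length 7. The slice xs[0:6] selects indices [0, 1, 2, 3, 4, 5] (0->10, 1->10, 2->9, 3->10, 4->16, 5->9), giving [10, 10, 9, 10, 16, 9].

[10, 10, 9, 10, 16, 9]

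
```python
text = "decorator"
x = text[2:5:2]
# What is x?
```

text has length 9. The slice text[2:5:2] selects indices [2, 4] (2->'c', 4->'r'), giving 'cr'.

'cr'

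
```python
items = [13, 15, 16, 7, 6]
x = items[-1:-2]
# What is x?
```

items has length 5. The slice items[-1:-2] resolves to an empty index range, so the result is [].

[]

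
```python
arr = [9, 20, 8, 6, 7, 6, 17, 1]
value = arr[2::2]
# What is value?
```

arr has length 8. The slice arr[2::2] selects indices [2, 4, 6] (2->8, 4->7, 6->17), giving [8, 7, 17].

[8, 7, 17]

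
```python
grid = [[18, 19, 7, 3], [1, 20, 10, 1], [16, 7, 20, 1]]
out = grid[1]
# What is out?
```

grid has 3 rows. Row 1 is [1, 20, 10, 1].

[1, 20, 10, 1]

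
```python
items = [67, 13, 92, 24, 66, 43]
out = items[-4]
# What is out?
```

items has length 6. Negative index -4 maps to positive index 6 + (-4) = 2. items[2] = 92.

92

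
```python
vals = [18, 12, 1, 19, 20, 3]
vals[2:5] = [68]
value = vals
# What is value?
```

vals starts as [18, 12, 1, 19, 20, 3] (length 6). The slice vals[2:5] covers indices [2, 3, 4] with values [1, 19, 20]. Replacing that slice with [68] (different length) produces [18, 12, 68, 3].

[18, 12, 68, 3]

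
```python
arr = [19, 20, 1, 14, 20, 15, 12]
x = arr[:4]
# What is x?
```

arr has length 7. The slice arr[:4] selects indices [0, 1, 2, 3] (0->19, 1->20, 2->1, 3->14), giving [19, 20, 1, 14].

[19, 20, 1, 14]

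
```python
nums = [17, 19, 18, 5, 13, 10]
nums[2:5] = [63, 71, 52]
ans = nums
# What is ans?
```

nums starts as [17, 19, 18, 5, 13, 10] (length 6). The slice nums[2:5] covers indices [2, 3, 4] with values [18, 5, 13]. Replacing that slice with [63, 71, 52] (same length) produces [17, 19, 63, 71, 52, 10].

[17, 19, 63, 71, 52, 10]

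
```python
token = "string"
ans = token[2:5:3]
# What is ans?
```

token has length 6. The slice token[2:5:3] selects indices [2] (2->'r'), giving 'r'.

'r'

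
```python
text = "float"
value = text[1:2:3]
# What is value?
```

text has length 5. The slice text[1:2:3] selects indices [1] (1->'l'), giving 'l'.

'l'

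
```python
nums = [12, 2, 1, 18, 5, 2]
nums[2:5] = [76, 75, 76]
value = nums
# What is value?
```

nums starts as [12, 2, 1, 18, 5, 2] (length 6). The slice nums[2:5] covers indices [2, 3, 4] with values [1, 18, 5]. Replacing that slice with [76, 75, 76] (same length) produces [12, 2, 76, 75, 76, 2].

[12, 2, 76, 75, 76, 2]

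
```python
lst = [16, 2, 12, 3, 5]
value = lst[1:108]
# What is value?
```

lst has length 5. The slice lst[1:108] selects indices [1, 2, 3, 4] (1->2, 2->12, 3->3, 4->5), giving [2, 12, 3, 5].

[2, 12, 3, 5]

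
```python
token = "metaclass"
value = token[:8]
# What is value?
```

token has length 9. The slice token[:8] selects indices [0, 1, 2, 3, 4, 5, 6, 7] (0->'m', 1->'e', 2->'t', 3->'a', 4->'c', 5->'l', 6->'a', 7->'s'), giving 'metaclas'.

'metaclas'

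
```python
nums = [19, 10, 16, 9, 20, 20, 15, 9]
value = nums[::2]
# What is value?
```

nums has length 8. The slice nums[::2] selects indices [0, 2, 4, 6] (0->19, 2->16, 4->20, 6->15), giving [19, 16, 20, 15].

[19, 16, 20, 15]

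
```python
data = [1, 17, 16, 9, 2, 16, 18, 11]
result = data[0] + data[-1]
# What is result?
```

data has length 8. data[0] = 1.
data has length 8. Negative index -1 maps to positive index 8 + (-1) = 7. data[7] = 11.
Sum: 1 + 11 = 12.

12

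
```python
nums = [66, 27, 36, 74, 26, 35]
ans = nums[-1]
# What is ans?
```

nums has length 6. Negative index -1 maps to positive index 6 + (-1) = 5. nums[5] = 35.

35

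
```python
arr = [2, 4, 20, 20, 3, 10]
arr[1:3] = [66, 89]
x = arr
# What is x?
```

arr starts as [2, 4, 20, 20, 3, 10] (length 6). The slice arr[1:3] covers indices [1, 2] with values [4, 20]. Replacing that slice with [66, 89] (same length) produces [2, 66, 89, 20, 3, 10].

[2, 66, 89, 20, 3, 10]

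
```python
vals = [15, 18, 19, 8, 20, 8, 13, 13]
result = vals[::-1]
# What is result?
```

vals has length 8. The slice vals[::-1] selects indices [7, 6, 5, 4, 3, 2, 1, 0] (7->13, 6->13, 5->8, 4->20, 3->8, 2->19, 1->18, 0->15), giving [13, 13, 8, 20, 8, 19, 18, 15].

[13, 13, 8, 20, 8, 19, 18, 15]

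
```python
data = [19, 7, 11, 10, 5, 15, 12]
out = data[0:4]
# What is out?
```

data has length 7. The slice data[0:4] selects indices [0, 1, 2, 3] (0->19, 1->7, 2->11, 3->10), giving [19, 7, 11, 10].

[19, 7, 11, 10]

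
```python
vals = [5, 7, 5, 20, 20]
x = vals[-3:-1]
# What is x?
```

vals has length 5. The slice vals[-3:-1] selects indices [2, 3] (2->5, 3->20), giving [5, 20].

[5, 20]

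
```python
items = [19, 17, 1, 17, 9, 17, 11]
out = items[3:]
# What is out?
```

items has length 7. The slice items[3:] selects indices [3, 4, 5, 6] (3->17, 4->9, 5->17, 6->11), giving [17, 9, 17, 11].

[17, 9, 17, 11]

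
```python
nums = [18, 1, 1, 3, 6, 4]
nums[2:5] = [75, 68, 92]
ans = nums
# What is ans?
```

nums starts as [18, 1, 1, 3, 6, 4] (length 6). The slice nums[2:5] covers indices [2, 3, 4] with values [1, 3, 6]. Replacing that slice with [75, 68, 92] (same length) produces [18, 1, 75, 68, 92, 4].

[18, 1, 75, 68, 92, 4]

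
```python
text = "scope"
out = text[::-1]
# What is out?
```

text has length 5. The slice text[::-1] selects indices [4, 3, 2, 1, 0] (4->'e', 3->'p', 2->'o', 1->'c', 0->'s'), giving 'epocs'.

'epocs'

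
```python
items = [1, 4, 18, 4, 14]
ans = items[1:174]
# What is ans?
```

items has length 5. The slice items[1:174] selects indices [1, 2, 3, 4] (1->4, 2->18, 3->4, 4->14), giving [4, 18, 4, 14].

[4, 18, 4, 14]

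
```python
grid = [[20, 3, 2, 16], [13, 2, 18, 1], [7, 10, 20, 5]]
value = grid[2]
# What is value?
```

grid has 3 rows. Row 2 is [7, 10, 20, 5].

[7, 10, 20, 5]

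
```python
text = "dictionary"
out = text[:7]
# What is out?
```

text has length 10. The slice text[:7] selects indices [0, 1, 2, 3, 4, 5, 6] (0->'d', 1->'i', 2->'c', 3->'t', 4->'i', 5->'o', 6->'n'), giving 'diction'.

'diction'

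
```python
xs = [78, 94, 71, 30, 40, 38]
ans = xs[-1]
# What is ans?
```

xs has length 6. Negative index -1 maps to positive index 6 + (-1) = 5. xs[5] = 38.

38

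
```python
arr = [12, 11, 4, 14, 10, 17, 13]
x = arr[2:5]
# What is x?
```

arr has length 7. The slice arr[2:5] selects indices [2, 3, 4] (2->4, 3->14, 4->10), giving [4, 14, 10].

[4, 14, 10]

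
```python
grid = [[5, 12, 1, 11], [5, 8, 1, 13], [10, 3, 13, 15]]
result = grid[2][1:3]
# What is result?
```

grid[2] = [10, 3, 13, 15]. grid[2] has length 4. The slice grid[2][1:3] selects indices [1, 2] (1->3, 2->13), giving [3, 13].

[3, 13]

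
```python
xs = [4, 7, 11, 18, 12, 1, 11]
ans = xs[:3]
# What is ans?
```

xs has length 7. The slice xs[:3] selects indices [0, 1, 2] (0->4, 1->7, 2->11), giving [4, 7, 11].

[4, 7, 11]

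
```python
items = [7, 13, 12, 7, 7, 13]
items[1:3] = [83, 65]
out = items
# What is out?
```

items starts as [7, 13, 12, 7, 7, 13] (length 6). The slice items[1:3] covers indices [1, 2] with values [13, 12]. Replacing that slice with [83, 65] (same length) produces [7, 83, 65, 7, 7, 13].

[7, 83, 65, 7, 7, 13]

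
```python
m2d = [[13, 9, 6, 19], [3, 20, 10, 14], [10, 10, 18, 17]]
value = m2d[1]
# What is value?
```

m2d has 3 rows. Row 1 is [3, 20, 10, 14].

[3, 20, 10, 14]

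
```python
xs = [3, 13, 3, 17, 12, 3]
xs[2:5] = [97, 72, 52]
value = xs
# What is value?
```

xs starts as [3, 13, 3, 17, 12, 3] (length 6). The slice xs[2:5] covers indices [2, 3, 4] with values [3, 17, 12]. Replacing that slice with [97, 72, 52] (same length) produces [3, 13, 97, 72, 52, 3].

[3, 13, 97, 72, 52, 3]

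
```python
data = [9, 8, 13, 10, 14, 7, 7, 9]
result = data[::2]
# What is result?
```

data has length 8. The slice data[::2] selects indices [0, 2, 4, 6] (0->9, 2->13, 4->14, 6->7), giving [9, 13, 14, 7].

[9, 13, 14, 7]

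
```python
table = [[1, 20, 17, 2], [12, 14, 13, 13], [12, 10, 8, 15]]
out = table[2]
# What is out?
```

table has 3 rows. Row 2 is [12, 10, 8, 15].

[12, 10, 8, 15]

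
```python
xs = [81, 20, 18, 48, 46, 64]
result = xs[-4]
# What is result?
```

xs has length 6. Negative index -4 maps to positive index 6 + (-4) = 2. xs[2] = 18.

18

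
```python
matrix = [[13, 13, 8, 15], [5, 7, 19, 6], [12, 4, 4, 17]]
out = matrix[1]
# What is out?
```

matrix has 3 rows. Row 1 is [5, 7, 19, 6].

[5, 7, 19, 6]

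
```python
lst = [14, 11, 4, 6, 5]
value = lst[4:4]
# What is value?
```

lst has length 5. The slice lst[4:4] resolves to an empty index range, so the result is [].

[]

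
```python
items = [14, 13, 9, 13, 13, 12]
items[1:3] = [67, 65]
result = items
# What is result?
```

items starts as [14, 13, 9, 13, 13, 12] (length 6). The slice items[1:3] covers indices [1, 2] with values [13, 9]. Replacing that slice with [67, 65] (same length) produces [14, 67, 65, 13, 13, 12].

[14, 67, 65, 13, 13, 12]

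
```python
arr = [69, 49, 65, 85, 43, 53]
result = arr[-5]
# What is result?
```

arr has length 6. Negative index -5 maps to positive index 6 + (-5) = 1. arr[1] = 49.

49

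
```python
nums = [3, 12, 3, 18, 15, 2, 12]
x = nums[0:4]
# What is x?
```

nums has length 7. The slice nums[0:4] selects indices [0, 1, 2, 3] (0->3, 1->12, 2->3, 3->18), giving [3, 12, 3, 18].

[3, 12, 3, 18]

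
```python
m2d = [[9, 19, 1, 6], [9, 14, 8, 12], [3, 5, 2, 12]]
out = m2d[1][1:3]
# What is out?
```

m2d[1] = [9, 14, 8, 12]. m2d[1] has length 4. The slice m2d[1][1:3] selects indices [1, 2] (1->14, 2->8), giving [14, 8].

[14, 8]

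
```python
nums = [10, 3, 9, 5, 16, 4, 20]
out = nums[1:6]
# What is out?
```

nums has length 7. The slice nums[1:6] selects indices [1, 2, 3, 4, 5] (1->3, 2->9, 3->5, 4->16, 5->4), giving [3, 9, 5, 16, 4].

[3, 9, 5, 16, 4]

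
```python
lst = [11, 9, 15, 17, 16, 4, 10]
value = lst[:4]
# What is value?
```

lst has length 7. The slice lst[:4] selects indices [0, 1, 2, 3] (0->11, 1->9, 2->15, 3->17), giving [11, 9, 15, 17].

[11, 9, 15, 17]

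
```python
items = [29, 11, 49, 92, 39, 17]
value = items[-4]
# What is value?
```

items has length 6. Negative index -4 maps to positive index 6 + (-4) = 2. items[2] = 49.

49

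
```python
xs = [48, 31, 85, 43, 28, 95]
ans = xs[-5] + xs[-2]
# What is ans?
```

xs has length 6. Negative index -5 maps to positive index 6 + (-5) = 1. xs[1] = 31.
xs has length 6. Negative index -2 maps to positive index 6 + (-2) = 4. xs[4] = 28.
Sum: 31 + 28 = 59.

59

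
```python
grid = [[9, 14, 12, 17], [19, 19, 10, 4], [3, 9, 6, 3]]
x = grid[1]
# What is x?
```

grid has 3 rows. Row 1 is [19, 19, 10, 4].

[19, 19, 10, 4]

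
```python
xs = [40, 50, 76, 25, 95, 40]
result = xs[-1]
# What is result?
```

xs has length 6. Negative index -1 maps to positive index 6 + (-1) = 5. xs[5] = 40.

40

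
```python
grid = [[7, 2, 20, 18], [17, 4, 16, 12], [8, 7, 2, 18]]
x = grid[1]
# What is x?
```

grid has 3 rows. Row 1 is [17, 4, 16, 12].

[17, 4, 16, 12]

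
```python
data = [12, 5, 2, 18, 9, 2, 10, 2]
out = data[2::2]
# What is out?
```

data has length 8. The slice data[2::2] selects indices [2, 4, 6] (2->2, 4->9, 6->10), giving [2, 9, 10].

[2, 9, 10]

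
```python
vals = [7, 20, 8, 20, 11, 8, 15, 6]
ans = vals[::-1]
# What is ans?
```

vals has length 8. The slice vals[::-1] selects indices [7, 6, 5, 4, 3, 2, 1, 0] (7->6, 6->15, 5->8, 4->11, 3->20, 2->8, 1->20, 0->7), giving [6, 15, 8, 11, 20, 8, 20, 7].

[6, 15, 8, 11, 20, 8, 20, 7]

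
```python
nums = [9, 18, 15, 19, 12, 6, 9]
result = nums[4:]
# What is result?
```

nums has length 7. The slice nums[4:] selects indices [4, 5, 6] (4->12, 5->6, 6->9), giving [12, 6, 9].

[12, 6, 9]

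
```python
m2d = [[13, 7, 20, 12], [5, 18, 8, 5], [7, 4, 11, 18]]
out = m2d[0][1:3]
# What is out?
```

m2d[0] = [13, 7, 20, 12]. m2d[0] has length 4. The slice m2d[0][1:3] selects indices [1, 2] (1->7, 2->20), giving [7, 20].

[7, 20]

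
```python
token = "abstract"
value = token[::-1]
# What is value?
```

token has length 8. The slice token[::-1] selects indices [7, 6, 5, 4, 3, 2, 1, 0] (7->'t', 6->'c', 5->'a', 4->'r', 3->'t', 2->'s', 1->'b', 0->'a'), giving 'tcartsba'.

'tcartsba'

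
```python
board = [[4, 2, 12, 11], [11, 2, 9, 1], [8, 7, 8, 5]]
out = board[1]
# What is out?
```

board has 3 rows. Row 1 is [11, 2, 9, 1].

[11, 2, 9, 1]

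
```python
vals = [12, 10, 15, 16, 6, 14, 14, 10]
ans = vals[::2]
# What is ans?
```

vals has length 8. The slice vals[::2] selects indices [0, 2, 4, 6] (0->12, 2->15, 4->6, 6->14), giving [12, 15, 6, 14].

[12, 15, 6, 14]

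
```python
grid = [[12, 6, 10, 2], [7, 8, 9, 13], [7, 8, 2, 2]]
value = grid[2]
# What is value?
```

grid has 3 rows. Row 2 is [7, 8, 2, 2].

[7, 8, 2, 2]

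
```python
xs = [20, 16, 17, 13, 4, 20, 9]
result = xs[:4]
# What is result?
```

xs has length 7. The slice xs[:4] selects indices [0, 1, 2, 3] (0->20, 1->16, 2->17, 3->13), giving [20, 16, 17, 13].

[20, 16, 17, 13]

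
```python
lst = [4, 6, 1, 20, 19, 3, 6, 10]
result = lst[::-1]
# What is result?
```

lst has length 8. The slice lst[::-1] selects indices [7, 6, 5, 4, 3, 2, 1, 0] (7->10, 6->6, 5->3, 4->19, 3->20, 2->1, 1->6, 0->4), giving [10, 6, 3, 19, 20, 1, 6, 4].

[10, 6, 3, 19, 20, 1, 6, 4]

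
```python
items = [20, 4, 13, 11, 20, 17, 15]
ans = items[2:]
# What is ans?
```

items has length 7. The slice items[2:] selects indices [2, 3, 4, 5, 6] (2->13, 3->11, 4->20, 5->17, 6->15), giving [13, 11, 20, 17, 15].

[13, 11, 20, 17, 15]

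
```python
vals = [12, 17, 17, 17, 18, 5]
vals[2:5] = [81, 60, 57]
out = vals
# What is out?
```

vals starts as [12, 17, 17, 17, 18, 5] (length 6). The slice vals[2:5] covers indices [2, 3, 4] with values [17, 17, 18]. Replacing that slice with [81, 60, 57] (same length) produces [12, 17, 81, 60, 57, 5].

[12, 17, 81, 60, 57, 5]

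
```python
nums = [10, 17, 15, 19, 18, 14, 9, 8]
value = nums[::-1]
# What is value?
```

nums has length 8. The slice nums[::-1] selects indices [7, 6, 5, 4, 3, 2, 1, 0] (7->8, 6->9, 5->14, 4->18, 3->19, 2->15, 1->17, 0->10), giving [8, 9, 14, 18, 19, 15, 17, 10].

[8, 9, 14, 18, 19, 15, 17, 10]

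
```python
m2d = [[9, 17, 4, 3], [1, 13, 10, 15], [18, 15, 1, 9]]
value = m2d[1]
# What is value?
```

m2d has 3 rows. Row 1 is [1, 13, 10, 15].

[1, 13, 10, 15]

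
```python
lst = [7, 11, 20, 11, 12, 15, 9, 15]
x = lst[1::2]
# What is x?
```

lst has length 8. The slice lst[1::2] selects indices [1, 3, 5, 7] (1->11, 3->11, 5->15, 7->15), giving [11, 11, 15, 15].

[11, 11, 15, 15]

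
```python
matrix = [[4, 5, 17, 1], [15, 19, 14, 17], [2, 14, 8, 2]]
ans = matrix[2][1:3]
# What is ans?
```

matrix[2] = [2, 14, 8, 2]. matrix[2] has length 4. The slice matrix[2][1:3] selects indices [1, 2] (1->14, 2->8), giving [14, 8].

[14, 8]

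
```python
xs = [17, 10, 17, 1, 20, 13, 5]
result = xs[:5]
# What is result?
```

xs has length 7. The slice xs[:5] selects indices [0, 1, 2, 3, 4] (0->17, 1->10, 2->17, 3->1, 4->20), giving [17, 10, 17, 1, 20].

[17, 10, 17, 1, 20]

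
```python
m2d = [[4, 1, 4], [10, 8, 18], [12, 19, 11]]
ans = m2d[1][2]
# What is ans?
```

m2d[1] = [10, 8, 18]. Taking column 2 of that row yields 18.

18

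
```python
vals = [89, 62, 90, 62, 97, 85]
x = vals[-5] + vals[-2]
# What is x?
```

vals has length 6. Negative index -5 maps to positive index 6 + (-5) = 1. vals[1] = 62.
vals has length 6. Negative index -2 maps to positive index 6 + (-2) = 4. vals[4] = 97.
Sum: 62 + 97 = 159.

159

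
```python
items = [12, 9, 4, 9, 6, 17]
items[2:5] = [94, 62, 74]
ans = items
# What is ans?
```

items starts as [12, 9, 4, 9, 6, 17] (length 6). The slice items[2:5] covers indices [2, 3, 4] with values [4, 9, 6]. Replacing that slice with [94, 62, 74] (same length) produces [12, 9, 94, 62, 74, 17].

[12, 9, 94, 62, 74, 17]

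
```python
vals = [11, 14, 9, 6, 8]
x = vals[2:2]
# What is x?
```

vals has length 5. The slice vals[2:2] resolves to an empty index range, so the result is [].

[]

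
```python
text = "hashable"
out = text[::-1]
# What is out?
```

text has length 8. The slice text[::-1] selects indices [7, 6, 5, 4, 3, 2, 1, 0] (7->'e', 6->'l', 5->'b', 4->'a', 3->'h', 2->'s', 1->'a', 0->'h'), giving 'elbahsah'.

'elbahsah'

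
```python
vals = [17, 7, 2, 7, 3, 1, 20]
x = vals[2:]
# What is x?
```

vals has length 7. The slice vals[2:] selects indices [2, 3, 4, 5, 6] (2->2, 3->7, 4->3, 5->1, 6->20), giving [2, 7, 3, 1, 20].

[2, 7, 3, 1, 20]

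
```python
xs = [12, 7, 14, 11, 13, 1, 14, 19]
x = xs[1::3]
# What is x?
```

xs has length 8. The slice xs[1::3] selects indices [1, 4, 7] (1->7, 4->13, 7->19), giving [7, 13, 19].

[7, 13, 19]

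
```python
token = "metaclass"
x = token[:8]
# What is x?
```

token has length 9. The slice token[:8] selects indices [0, 1, 2, 3, 4, 5, 6, 7] (0->'m', 1->'e', 2->'t', 3->'a', 4->'c', 5->'l', 6->'a', 7->'s'), giving 'metaclas'.

'metaclas'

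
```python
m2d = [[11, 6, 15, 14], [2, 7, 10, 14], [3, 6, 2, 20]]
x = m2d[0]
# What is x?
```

m2d has 3 rows. Row 0 is [11, 6, 15, 14].

[11, 6, 15, 14]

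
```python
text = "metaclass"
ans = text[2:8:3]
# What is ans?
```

text has length 9. The slice text[2:8:3] selects indices [2, 5] (2->'t', 5->'l'), giving 'tl'.

'tl'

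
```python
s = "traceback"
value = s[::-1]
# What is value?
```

s has length 9. The slice s[::-1] selects indices [8, 7, 6, 5, 4, 3, 2, 1, 0] (8->'k', 7->'c', 6->'a', 5->'b', 4->'e', 3->'c', 2->'a', 1->'r', 0->'t'), giving 'kcabecart'.

'kcabecart'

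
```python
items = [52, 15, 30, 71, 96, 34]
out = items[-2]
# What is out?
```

items has length 6. Negative index -2 maps to positive index 6 + (-2) = 4. items[4] = 96.

96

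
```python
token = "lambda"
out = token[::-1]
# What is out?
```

token has length 6. The slice token[::-1] selects indices [5, 4, 3, 2, 1, 0] (5->'a', 4->'d', 3->'b', 2->'m', 1->'a', 0->'l'), giving 'adbmal'.

'adbmal'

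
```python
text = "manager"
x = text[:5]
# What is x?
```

text has length 7. The slice text[:5] selects indices [0, 1, 2, 3, 4] (0->'m', 1->'a', 2->'n', 3->'a', 4->'g'), giving 'manag'.

'manag'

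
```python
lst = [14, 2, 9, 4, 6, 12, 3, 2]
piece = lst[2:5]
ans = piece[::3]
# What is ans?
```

lst has length 8. The slice lst[2:5] selects indices [2, 3, 4] (2->9, 3->4, 4->6), giving [9, 4, 6]. So piece = [9, 4, 6]. piece has length 3. The slice piece[::3] selects indices [0] (0->9), giving [9].

[9]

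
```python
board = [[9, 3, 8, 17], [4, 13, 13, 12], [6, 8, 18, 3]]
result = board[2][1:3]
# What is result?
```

board[2] = [6, 8, 18, 3]. board[2] has length 4. The slice board[2][1:3] selects indices [1, 2] (1->8, 2->18), giving [8, 18].

[8, 18]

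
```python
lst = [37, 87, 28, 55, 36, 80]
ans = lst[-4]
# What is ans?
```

lst has length 6. Negative index -4 maps to positive index 6 + (-4) = 2. lst[2] = 28.

28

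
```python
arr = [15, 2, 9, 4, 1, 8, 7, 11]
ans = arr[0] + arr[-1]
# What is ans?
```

arr has length 8. arr[0] = 15.
arr has length 8. Negative index -1 maps to positive index 8 + (-1) = 7. arr[7] = 11.
Sum: 15 + 11 = 26.

26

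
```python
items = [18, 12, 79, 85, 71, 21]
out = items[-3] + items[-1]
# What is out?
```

items has length 6. Negative index -3 maps to positive index 6 + (-3) = 3. items[3] = 85.
items has length 6. Negative index -1 maps to positive index 6 + (-1) = 5. items[5] = 21.
Sum: 85 + 21 = 106.

106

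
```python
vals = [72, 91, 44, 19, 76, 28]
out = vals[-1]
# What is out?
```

vals has length 6. Negative index -1 maps to positive index 6 + (-1) = 5. vals[5] = 28.

28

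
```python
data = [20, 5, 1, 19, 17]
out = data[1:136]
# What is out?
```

data has length 5. The slice data[1:136] selects indices [1, 2, 3, 4] (1->5, 2->1, 3->19, 4->17), giving [5, 1, 19, 17].

[5, 1, 19, 17]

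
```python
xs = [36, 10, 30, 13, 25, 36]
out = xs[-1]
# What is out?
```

xs has length 6. Negative index -1 maps to positive index 6 + (-1) = 5. xs[5] = 36.

36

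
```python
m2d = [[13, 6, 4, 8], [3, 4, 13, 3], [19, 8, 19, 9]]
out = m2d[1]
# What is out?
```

m2d has 3 rows. Row 1 is [3, 4, 13, 3].

[3, 4, 13, 3]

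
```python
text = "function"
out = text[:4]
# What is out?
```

text has length 8. The slice text[:4] selects indices [0, 1, 2, 3] (0->'f', 1->'u', 2->'n', 3->'c'), giving 'func'.

'func'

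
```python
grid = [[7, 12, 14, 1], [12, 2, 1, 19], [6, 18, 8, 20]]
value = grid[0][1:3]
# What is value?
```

grid[0] = [7, 12, 14, 1]. grid[0] has length 4. The slice grid[0][1:3] selects indices [1, 2] (1->12, 2->14), giving [12, 14].

[12, 14]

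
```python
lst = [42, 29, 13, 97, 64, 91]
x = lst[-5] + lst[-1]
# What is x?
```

lst has length 6. Negative index -5 maps to positive index 6 + (-5) = 1. lst[1] = 29.
lst has length 6. Negative index -1 maps to positive index 6 + (-1) = 5. lst[5] = 91.
Sum: 29 + 91 = 120.

120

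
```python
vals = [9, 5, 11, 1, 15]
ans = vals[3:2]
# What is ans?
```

vals has length 5. The slice vals[3:2] resolves to an empty index range, so the result is [].

[]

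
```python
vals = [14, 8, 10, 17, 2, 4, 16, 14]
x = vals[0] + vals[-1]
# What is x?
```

vals has length 8. vals[0] = 14.
vals has length 8. Negative index -1 maps to positive index 8 + (-1) = 7. vals[7] = 14.
Sum: 14 + 14 = 28.

28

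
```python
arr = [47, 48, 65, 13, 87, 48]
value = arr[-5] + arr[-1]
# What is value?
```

arr has length 6. Negative index -5 maps to positive index 6 + (-5) = 1. arr[1] = 48.
arr has length 6. Negative index -1 maps to positive index 6 + (-1) = 5. arr[5] = 48.
Sum: 48 + 48 = 96.

96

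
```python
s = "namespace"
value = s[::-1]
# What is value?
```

s has length 9. The slice s[::-1] selects indices [8, 7, 6, 5, 4, 3, 2, 1, 0] (8->'e', 7->'c', 6->'a', 5->'p', 4->'s', 3->'e', 2->'m', 1->'a', 0->'n'), giving 'ecapseman'.

'ecapseman'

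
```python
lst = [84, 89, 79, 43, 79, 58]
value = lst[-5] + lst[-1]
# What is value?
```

lst has length 6. Negative index -5 maps to positive index 6 + (-5) = 1. lst[1] = 89.
lst has length 6. Negative index -1 maps to positive index 6 + (-1) = 5. lst[5] = 58.
Sum: 89 + 58 = 147.

147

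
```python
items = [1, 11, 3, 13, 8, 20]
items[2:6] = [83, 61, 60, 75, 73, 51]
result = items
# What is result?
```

items starts as [1, 11, 3, 13, 8, 20] (length 6). The slice items[2:6] covers indices [2, 3, 4, 5] with values [3, 13, 8, 20]. Replacing that slice with [83, 61, 60, 75, 73, 51] (different length) produces [1, 11, 83, 61, 60, 75, 73, 51].

[1, 11, 83, 61, 60, 75, 73, 51]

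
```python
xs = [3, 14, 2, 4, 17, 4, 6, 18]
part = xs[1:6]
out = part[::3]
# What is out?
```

xs has length 8. The slice xs[1:6] selects indices [1, 2, 3, 4, 5] (1->14, 2->2, 3->4, 4->17, 5->4), giving [14, 2, 4, 17, 4]. So part = [14, 2, 4, 17, 4]. part has length 5. The slice part[::3] selects indices [0, 3] (0->14, 3->17), giving [14, 17].

[14, 17]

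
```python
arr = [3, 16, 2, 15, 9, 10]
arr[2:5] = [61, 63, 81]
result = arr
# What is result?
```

arr starts as [3, 16, 2, 15, 9, 10] (length 6). The slice arr[2:5] covers indices [2, 3, 4] with values [2, 15, 9]. Replacing that slice with [61, 63, 81] (same length) produces [3, 16, 61, 63, 81, 10].

[3, 16, 61, 63, 81, 10]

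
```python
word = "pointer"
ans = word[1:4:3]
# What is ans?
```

word has length 7. The slice word[1:4:3] selects indices [1] (1->'o'), giving 'o'.

'o'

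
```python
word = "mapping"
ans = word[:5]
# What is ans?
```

word has length 7. The slice word[:5] selects indices [0, 1, 2, 3, 4] (0->'m', 1->'a', 2->'p', 3->'p', 4->'i'), giving 'mappi'.

'mappi'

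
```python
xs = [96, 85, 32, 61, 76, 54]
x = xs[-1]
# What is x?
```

xs has length 6. Negative index -1 maps to positive index 6 + (-1) = 5. xs[5] = 54.

54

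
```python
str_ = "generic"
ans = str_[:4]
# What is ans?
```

str_ has length 7. The slice str_[:4] selects indices [0, 1, 2, 3] (0->'g', 1->'e', 2->'n', 3->'e'), giving 'gene'.

'gene'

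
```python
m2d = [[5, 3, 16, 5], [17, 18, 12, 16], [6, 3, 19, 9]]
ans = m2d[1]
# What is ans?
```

m2d has 3 rows. Row 1 is [17, 18, 12, 16].

[17, 18, 12, 16]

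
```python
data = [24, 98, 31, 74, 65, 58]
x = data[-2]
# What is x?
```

data has length 6. Negative index -2 maps to positive index 6 + (-2) = 4. data[4] = 65.

65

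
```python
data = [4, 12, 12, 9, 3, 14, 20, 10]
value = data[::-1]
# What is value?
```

data has length 8. The slice data[::-1] selects indices [7, 6, 5, 4, 3, 2, 1, 0] (7->10, 6->20, 5->14, 4->3, 3->9, 2->12, 1->12, 0->4), giving [10, 20, 14, 3, 9, 12, 12, 4].

[10, 20, 14, 3, 9, 12, 12, 4]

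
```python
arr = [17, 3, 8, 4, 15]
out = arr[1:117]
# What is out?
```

arr has length 5. The slice arr[1:117] selects indices [1, 2, 3, 4] (1->3, 2->8, 3->4, 4->15), giving [3, 8, 4, 15].

[3, 8, 4, 15]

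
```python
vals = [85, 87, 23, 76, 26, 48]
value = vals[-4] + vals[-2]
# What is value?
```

vals has length 6. Negative index -4 maps to positive index 6 + (-4) = 2. vals[2] = 23.
vals has length 6. Negative index -2 maps to positive index 6 + (-2) = 4. vals[4] = 26.
Sum: 23 + 26 = 49.

49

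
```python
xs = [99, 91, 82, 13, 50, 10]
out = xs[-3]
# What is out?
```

xs has length 6. Negative index -3 maps to positive index 6 + (-3) = 3. xs[3] = 13.

13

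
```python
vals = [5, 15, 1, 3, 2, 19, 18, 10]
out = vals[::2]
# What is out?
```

vals has length 8. The slice vals[::2] selects indices [0, 2, 4, 6] (0->5, 2->1, 4->2, 6->18), giving [5, 1, 2, 18].

[5, 1, 2, 18]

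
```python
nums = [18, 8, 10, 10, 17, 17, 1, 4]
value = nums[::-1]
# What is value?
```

nums has length 8. The slice nums[::-1] selects indices [7, 6, 5, 4, 3, 2, 1, 0] (7->4, 6->1, 5->17, 4->17, 3->10, 2->10, 1->8, 0->18), giving [4, 1, 17, 17, 10, 10, 8, 18].

[4, 1, 17, 17, 10, 10, 8, 18]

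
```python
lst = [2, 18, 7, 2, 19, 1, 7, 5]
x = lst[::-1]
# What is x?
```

lst has length 8. The slice lst[::-1] selects indices [7, 6, 5, 4, 3, 2, 1, 0] (7->5, 6->7, 5->1, 4->19, 3->2, 2->7, 1->18, 0->2), giving [5, 7, 1, 19, 2, 7, 18, 2].

[5, 7, 1, 19, 2, 7, 18, 2]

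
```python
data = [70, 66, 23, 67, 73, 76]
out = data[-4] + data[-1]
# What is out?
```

data has length 6. Negative index -4 maps to positive index 6 + (-4) = 2. data[2] = 23.
data has length 6. Negative index -1 maps to positive index 6 + (-1) = 5. data[5] = 76.
Sum: 23 + 76 = 99.

99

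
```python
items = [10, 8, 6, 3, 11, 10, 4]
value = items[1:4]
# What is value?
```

items has length 7. The slice items[1:4] selects indices [1, 2, 3] (1->8, 2->6, 3->3), giving [8, 6, 3].

[8, 6, 3]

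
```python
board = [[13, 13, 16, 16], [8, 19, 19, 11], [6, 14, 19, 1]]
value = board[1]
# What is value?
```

board has 3 rows. Row 1 is [8, 19, 19, 11].

[8, 19, 19, 11]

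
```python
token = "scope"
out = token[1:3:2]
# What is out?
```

token has length 5. The slice token[1:3:2] selects indices [1] (1->'c'), giving 'c'.

'c'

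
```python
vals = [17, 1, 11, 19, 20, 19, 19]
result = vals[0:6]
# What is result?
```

vals has length 7. The slice vals[0:6] selects indices [0, 1, 2, 3, 4, 5] (0->17, 1->1, 2->11, 3->19, 4->20, 5->19), giving [17, 1, 11, 19, 20, 19].

[17, 1, 11, 19, 20, 19]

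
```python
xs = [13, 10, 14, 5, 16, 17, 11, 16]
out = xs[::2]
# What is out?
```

xs has length 8. The slice xs[::2] selects indices [0, 2, 4, 6] (0->13, 2->14, 4->16, 6->11), giving [13, 14, 16, 11].

[13, 14, 16, 11]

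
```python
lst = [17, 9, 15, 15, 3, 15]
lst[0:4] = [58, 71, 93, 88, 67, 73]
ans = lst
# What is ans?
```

lst starts as [17, 9, 15, 15, 3, 15] (length 6). The slice lst[0:4] covers indices [0, 1, 2, 3] with values [17, 9, 15, 15]. Replacing that slice with [58, 71, 93, 88, 67, 73] (different length) produces [58, 71, 93, 88, 67, 73, 3, 15].

[58, 71, 93, 88, 67, 73, 3, 15]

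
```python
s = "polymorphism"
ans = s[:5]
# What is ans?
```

s has length 12. The slice s[:5] selects indices [0, 1, 2, 3, 4] (0->'p', 1->'o', 2->'l', 3->'y', 4->'m'), giving 'polym'.

'polym'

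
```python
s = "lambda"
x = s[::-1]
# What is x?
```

s has length 6. The slice s[::-1] selects indices [5, 4, 3, 2, 1, 0] (5->'a', 4->'d', 3->'b', 2->'m', 1->'a', 0->'l'), giving 'adbmal'.

'adbmal'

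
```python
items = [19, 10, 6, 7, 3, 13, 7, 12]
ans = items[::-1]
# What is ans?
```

items has length 8. The slice items[::-1] selects indices [7, 6, 5, 4, 3, 2, 1, 0] (7->12, 6->7, 5->13, 4->3, 3->7, 2->6, 1->10, 0->19), giving [12, 7, 13, 3, 7, 6, 10, 19].

[12, 7, 13, 3, 7, 6, 10, 19]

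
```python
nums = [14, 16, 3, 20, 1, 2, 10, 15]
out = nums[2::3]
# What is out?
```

nums has length 8. The slice nums[2::3] selects indices [2, 5] (2->3, 5->2), giving [3, 2].

[3, 2]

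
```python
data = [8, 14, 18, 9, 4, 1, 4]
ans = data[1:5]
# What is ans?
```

data has length 7. The slice data[1:5] selects indices [1, 2, 3, 4] (1->14, 2->18, 3->9, 4->4), giving [14, 18, 9, 4].

[14, 18, 9, 4]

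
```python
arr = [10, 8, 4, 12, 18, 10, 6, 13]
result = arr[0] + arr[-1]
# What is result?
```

arr has length 8. arr[0] = 10.
arr has length 8. Negative index -1 maps to positive index 8 + (-1) = 7. arr[7] = 13.
Sum: 10 + 13 = 23.

23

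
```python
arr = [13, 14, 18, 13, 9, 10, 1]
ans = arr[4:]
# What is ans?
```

arr has length 7. The slice arr[4:] selects indices [4, 5, 6] (4->9, 5->10, 6->1), giving [9, 10, 1].

[9, 10, 1]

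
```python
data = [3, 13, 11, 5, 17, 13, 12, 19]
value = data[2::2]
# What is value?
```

data has length 8. The slice data[2::2] selects indices [2, 4, 6] (2->11, 4->17, 6->12), giving [11, 17, 12].

[11, 17, 12]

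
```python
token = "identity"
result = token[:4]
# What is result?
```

token has length 8. The slice token[:4] selects indices [0, 1, 2, 3] (0->'i', 1->'d', 2->'e', 3->'n'), giving 'iden'.

'iden'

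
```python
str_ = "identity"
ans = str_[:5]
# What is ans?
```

str_ has length 8. The slice str_[:5] selects indices [0, 1, 2, 3, 4] (0->'i', 1->'d', 2->'e', 3->'n', 4->'t'), giving 'ident'.

'ident'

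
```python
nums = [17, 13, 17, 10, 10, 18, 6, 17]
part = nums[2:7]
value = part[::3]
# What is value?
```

nums has length 8. The slice nums[2:7] selects indices [2, 3, 4, 5, 6] (2->17, 3->10, 4->10, 5->18, 6->6), giving [17, 10, 10, 18, 6]. So part = [17, 10, 10, 18, 6]. part has length 5. The slice part[::3] selects indices [0, 3] (0->17, 3->18), giving [17, 18].

[17, 18]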